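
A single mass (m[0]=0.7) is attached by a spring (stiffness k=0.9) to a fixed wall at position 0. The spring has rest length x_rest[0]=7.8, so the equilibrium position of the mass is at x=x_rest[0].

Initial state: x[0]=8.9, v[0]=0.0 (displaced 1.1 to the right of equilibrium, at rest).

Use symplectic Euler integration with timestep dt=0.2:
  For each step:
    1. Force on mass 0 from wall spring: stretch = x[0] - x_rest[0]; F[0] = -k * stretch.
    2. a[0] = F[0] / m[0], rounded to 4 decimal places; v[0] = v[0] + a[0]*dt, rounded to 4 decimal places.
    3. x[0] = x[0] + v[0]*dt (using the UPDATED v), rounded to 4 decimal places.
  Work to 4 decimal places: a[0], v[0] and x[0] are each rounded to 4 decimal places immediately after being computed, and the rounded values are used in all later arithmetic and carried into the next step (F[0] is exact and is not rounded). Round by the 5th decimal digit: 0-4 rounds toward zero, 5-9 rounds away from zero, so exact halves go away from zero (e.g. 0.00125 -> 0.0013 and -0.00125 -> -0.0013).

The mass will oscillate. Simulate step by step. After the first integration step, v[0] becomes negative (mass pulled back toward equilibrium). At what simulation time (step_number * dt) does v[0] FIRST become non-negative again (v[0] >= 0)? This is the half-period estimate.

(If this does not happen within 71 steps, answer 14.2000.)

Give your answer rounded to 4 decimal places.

Answer: 2.8000

Derivation:
Step 0: x=[8.9000] v=[0.0000]
Step 1: x=[8.8434] v=[-0.2829]
Step 2: x=[8.7332] v=[-0.5512]
Step 3: x=[8.5750] v=[-0.7912]
Step 4: x=[8.3769] v=[-0.9905]
Step 5: x=[8.1491] v=[-1.1388]
Step 6: x=[7.9034] v=[-1.2286]
Step 7: x=[7.6524] v=[-1.2552]
Step 8: x=[7.4090] v=[-1.2172]
Step 9: x=[7.1857] v=[-1.1167]
Step 10: x=[6.9940] v=[-0.9587]
Step 11: x=[6.8437] v=[-0.7514]
Step 12: x=[6.7426] v=[-0.5055]
Step 13: x=[6.6959] v=[-0.2336]
Step 14: x=[6.7060] v=[0.0503]
First v>=0 after going negative at step 14, time=2.8000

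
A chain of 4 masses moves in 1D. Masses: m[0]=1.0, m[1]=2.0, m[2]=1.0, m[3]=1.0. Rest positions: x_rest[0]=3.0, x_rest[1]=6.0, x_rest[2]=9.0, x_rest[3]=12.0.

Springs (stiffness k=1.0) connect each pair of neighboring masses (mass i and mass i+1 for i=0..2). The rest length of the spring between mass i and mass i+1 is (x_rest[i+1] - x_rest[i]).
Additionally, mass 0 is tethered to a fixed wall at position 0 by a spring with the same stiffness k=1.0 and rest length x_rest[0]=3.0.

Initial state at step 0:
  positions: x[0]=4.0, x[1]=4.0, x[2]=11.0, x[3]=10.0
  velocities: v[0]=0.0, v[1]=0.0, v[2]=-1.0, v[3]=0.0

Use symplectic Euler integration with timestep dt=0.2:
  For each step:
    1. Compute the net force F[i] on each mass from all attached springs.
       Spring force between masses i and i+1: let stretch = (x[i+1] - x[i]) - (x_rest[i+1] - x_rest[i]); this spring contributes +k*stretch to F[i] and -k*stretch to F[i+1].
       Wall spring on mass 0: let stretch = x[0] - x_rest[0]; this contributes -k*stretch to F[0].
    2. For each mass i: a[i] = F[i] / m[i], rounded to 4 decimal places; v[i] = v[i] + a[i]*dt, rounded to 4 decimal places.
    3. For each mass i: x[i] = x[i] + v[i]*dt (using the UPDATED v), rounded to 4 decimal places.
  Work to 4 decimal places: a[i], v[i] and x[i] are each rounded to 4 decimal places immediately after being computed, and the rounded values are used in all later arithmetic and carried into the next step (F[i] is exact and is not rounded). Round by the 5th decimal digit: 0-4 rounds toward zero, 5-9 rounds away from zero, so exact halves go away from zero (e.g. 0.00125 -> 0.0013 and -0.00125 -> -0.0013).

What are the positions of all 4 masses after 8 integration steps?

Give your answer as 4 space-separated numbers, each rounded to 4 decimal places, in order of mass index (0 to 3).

Step 0: x=[4.0000 4.0000 11.0000 10.0000] v=[0.0000 0.0000 -1.0000 0.0000]
Step 1: x=[3.8400 4.1400 10.4800 10.1600] v=[-0.8000 0.7000 -2.6000 0.8000]
Step 2: x=[3.5384 4.4008 9.6936 10.4528] v=[-1.5080 1.3040 -3.9320 1.4640]
Step 3: x=[3.1298 4.7502 8.7259 10.8352] v=[-2.0432 1.7470 -4.8387 1.9122]
Step 4: x=[2.6608 5.1467 7.6835 11.2533] v=[-2.3451 1.9825 -5.2120 2.0903]
Step 5: x=[2.1848 5.5442 6.6824 11.6486] v=[-2.3801 1.9876 -5.0054 1.9763]
Step 6: x=[1.7558 5.8973 5.8344 11.9652] v=[-2.1452 1.7655 -4.2398 1.5831]
Step 7: x=[1.4222 6.1663 5.2342 12.1566] v=[-1.6681 1.3451 -3.0011 0.9569]
Step 8: x=[1.2215 6.3218 4.9482 12.1911] v=[-1.0037 0.7775 -1.4302 0.1724]

Answer: 1.2215 6.3218 4.9482 12.1911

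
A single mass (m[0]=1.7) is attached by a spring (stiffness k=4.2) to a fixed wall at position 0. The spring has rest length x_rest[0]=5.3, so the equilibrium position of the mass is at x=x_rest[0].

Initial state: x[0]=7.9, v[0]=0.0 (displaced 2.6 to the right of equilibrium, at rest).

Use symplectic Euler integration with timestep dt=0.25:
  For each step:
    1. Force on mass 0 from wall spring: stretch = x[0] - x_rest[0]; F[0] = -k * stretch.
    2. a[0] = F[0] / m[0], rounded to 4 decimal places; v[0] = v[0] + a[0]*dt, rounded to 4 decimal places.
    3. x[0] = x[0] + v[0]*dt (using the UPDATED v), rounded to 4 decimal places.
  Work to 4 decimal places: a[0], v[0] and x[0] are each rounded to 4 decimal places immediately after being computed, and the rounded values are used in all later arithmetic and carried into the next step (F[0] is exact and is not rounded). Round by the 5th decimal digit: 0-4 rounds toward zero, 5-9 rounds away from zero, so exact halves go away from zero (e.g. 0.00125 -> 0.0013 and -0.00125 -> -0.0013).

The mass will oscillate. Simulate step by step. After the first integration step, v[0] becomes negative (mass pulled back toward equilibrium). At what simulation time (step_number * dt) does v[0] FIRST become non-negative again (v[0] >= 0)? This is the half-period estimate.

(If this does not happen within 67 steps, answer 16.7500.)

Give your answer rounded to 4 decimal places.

Answer: 2.0000

Derivation:
Step 0: x=[7.9000] v=[0.0000]
Step 1: x=[7.4985] v=[-1.6059]
Step 2: x=[6.7576] v=[-2.9638]
Step 3: x=[5.7916] v=[-3.8641]
Step 4: x=[4.7497] v=[-4.1677]
Step 5: x=[3.7928] v=[-3.8278]
Step 6: x=[3.0686] v=[-2.8969]
Step 7: x=[2.6889] v=[-1.5187]
Step 8: x=[2.7124] v=[0.0941]
First v>=0 after going negative at step 8, time=2.0000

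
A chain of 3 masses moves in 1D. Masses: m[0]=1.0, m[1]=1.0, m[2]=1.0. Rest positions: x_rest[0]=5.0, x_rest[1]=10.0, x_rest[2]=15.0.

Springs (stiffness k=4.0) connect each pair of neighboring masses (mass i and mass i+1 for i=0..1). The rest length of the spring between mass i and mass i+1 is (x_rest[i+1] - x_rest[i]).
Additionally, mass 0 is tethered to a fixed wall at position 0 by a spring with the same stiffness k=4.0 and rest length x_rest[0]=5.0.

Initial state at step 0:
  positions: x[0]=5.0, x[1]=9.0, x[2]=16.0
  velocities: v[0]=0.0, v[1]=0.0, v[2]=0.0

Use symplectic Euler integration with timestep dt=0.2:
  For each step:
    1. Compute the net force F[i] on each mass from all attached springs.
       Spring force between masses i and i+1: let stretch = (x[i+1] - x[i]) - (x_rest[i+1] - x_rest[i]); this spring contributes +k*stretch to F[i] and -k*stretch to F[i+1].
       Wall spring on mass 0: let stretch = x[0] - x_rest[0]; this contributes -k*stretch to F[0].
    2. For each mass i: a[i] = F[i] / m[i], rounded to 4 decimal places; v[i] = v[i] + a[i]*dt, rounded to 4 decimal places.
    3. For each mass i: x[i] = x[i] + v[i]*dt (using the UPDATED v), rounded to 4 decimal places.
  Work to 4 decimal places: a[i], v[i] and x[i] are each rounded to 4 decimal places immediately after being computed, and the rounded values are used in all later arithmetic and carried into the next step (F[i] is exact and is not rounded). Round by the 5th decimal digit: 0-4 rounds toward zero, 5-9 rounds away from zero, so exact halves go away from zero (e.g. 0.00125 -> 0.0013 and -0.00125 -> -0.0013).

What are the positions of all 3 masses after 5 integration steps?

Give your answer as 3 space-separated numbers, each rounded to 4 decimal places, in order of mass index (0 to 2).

Answer: 5.2670 10.8523 14.3084

Derivation:
Step 0: x=[5.0000 9.0000 16.0000] v=[0.0000 0.0000 0.0000]
Step 1: x=[4.8400 9.4800 15.6800] v=[-0.8000 2.4000 -1.6000]
Step 2: x=[4.6480 10.2096 15.1680] v=[-0.9600 3.6480 -2.5600]
Step 3: x=[4.6022 10.8427 14.6627] v=[-0.2291 3.1654 -2.5267]
Step 4: x=[4.8185 11.0885 14.3462] v=[1.0815 1.2290 -1.5827]
Step 5: x=[5.2670 10.8523 14.3084] v=[2.2427 -1.1808 -0.1889]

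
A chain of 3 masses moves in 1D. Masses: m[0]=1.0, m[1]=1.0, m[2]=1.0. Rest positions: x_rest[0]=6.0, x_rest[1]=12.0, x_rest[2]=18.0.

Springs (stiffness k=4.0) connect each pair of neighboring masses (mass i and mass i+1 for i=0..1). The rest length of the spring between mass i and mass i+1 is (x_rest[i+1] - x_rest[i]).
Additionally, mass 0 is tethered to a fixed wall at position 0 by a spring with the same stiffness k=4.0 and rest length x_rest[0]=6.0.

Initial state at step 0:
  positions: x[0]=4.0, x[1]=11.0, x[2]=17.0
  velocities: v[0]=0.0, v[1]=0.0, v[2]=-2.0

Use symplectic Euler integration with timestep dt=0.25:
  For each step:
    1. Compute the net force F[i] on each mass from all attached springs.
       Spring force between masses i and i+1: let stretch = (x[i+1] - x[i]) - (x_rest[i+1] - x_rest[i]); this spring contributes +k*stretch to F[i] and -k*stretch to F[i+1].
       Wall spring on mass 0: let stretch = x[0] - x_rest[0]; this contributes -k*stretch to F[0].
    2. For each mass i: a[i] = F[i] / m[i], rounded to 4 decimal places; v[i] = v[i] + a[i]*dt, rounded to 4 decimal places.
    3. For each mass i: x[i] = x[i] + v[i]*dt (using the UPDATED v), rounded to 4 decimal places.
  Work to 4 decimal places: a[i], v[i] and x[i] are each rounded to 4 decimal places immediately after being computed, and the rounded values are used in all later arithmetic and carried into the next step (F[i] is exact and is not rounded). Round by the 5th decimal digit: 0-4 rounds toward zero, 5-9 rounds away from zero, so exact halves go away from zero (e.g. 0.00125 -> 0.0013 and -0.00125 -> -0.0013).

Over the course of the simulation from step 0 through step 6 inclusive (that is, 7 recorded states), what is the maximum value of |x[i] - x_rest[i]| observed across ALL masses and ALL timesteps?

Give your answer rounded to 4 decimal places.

Step 0: x=[4.0000 11.0000 17.0000] v=[0.0000 0.0000 -2.0000]
Step 1: x=[4.7500 10.7500 16.5000] v=[3.0000 -1.0000 -2.0000]
Step 2: x=[5.8125 10.4375 16.0625] v=[4.2500 -1.2500 -1.7500]
Step 3: x=[6.5781 10.3750 15.7188] v=[3.0625 -0.2500 -1.3750]
Step 4: x=[6.6484 10.6992 15.5391] v=[0.2813 1.2969 -0.7188]
Step 5: x=[6.0693 11.2207 15.6494] v=[-2.3163 2.0860 0.4413]
Step 6: x=[5.2608 11.5615 16.1526] v=[-3.2342 1.3633 2.0126]
Max displacement = 2.4609

Answer: 2.4609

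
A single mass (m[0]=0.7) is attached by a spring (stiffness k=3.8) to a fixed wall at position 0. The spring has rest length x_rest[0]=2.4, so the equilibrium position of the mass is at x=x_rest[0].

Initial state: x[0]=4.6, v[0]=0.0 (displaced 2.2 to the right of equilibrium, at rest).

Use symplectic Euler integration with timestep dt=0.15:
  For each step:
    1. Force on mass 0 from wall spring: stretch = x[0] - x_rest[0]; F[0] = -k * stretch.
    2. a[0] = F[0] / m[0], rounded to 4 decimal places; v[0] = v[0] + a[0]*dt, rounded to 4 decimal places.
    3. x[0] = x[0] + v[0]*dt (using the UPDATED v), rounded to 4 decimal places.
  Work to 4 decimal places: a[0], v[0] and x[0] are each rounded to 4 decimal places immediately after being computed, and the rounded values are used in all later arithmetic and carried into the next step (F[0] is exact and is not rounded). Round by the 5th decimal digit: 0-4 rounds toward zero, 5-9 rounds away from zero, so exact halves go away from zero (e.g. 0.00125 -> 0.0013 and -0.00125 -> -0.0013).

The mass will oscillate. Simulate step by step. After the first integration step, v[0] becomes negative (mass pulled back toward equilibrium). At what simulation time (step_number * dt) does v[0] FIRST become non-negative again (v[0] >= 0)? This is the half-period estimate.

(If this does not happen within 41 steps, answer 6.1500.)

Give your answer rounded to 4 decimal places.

Answer: 1.3500

Derivation:
Step 0: x=[4.6000] v=[0.0000]
Step 1: x=[4.3313] v=[-1.7914]
Step 2: x=[3.8267] v=[-3.3640]
Step 3: x=[3.1478] v=[-4.5257]
Step 4: x=[2.3776] v=[-5.1346]
Step 5: x=[1.6101] v=[-5.1164]
Step 6: x=[0.9391] v=[-4.4732]
Step 7: x=[0.4466] v=[-3.2836]
Step 8: x=[0.1927] v=[-1.6930]
Step 9: x=[0.2084] v=[0.1044]
First v>=0 after going negative at step 9, time=1.3500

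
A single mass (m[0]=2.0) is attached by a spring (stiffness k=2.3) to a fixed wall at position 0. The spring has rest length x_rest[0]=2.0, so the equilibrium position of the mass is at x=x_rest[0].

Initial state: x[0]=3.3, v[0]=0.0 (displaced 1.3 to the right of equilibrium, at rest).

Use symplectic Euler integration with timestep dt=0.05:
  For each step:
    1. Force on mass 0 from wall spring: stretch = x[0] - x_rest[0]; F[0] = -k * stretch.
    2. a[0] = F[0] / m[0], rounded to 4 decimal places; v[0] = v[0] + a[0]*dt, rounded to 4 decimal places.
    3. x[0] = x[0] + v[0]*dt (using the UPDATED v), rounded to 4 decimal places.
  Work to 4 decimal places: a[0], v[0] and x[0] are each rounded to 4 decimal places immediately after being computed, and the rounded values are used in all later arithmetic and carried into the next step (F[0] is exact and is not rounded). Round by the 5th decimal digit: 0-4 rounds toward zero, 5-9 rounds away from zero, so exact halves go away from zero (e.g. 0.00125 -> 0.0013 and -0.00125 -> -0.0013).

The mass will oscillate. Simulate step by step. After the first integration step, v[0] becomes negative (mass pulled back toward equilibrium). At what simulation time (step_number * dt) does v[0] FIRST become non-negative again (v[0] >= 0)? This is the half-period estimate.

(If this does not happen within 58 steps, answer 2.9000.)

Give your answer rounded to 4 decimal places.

Step 0: x=[3.3000] v=[0.0000]
Step 1: x=[3.2963] v=[-0.0748]
Step 2: x=[3.2888] v=[-0.1493]
Step 3: x=[3.2776] v=[-0.2234]
Step 4: x=[3.2628] v=[-0.2969]
Step 5: x=[3.2443] v=[-0.3695]
Step 6: x=[3.2223] v=[-0.4410]
Step 7: x=[3.1967] v=[-0.5113]
Step 8: x=[3.1677] v=[-0.5801]
Step 9: x=[3.1353] v=[-0.6472]
Step 10: x=[3.0997] v=[-0.7125]
Step 11: x=[3.0609] v=[-0.7757]
Step 12: x=[3.0191] v=[-0.8367]
Step 13: x=[2.9743] v=[-0.8953]
Step 14: x=[2.9267] v=[-0.9513]
Step 15: x=[2.8765] v=[-1.0046]
Step 16: x=[2.8238] v=[-1.0550]
Step 17: x=[2.7687] v=[-1.1024]
Step 18: x=[2.7114] v=[-1.1466]
Step 19: x=[2.6520] v=[-1.1875]
Step 20: x=[2.5908] v=[-1.2250]
Step 21: x=[2.5279] v=[-1.2590]
Step 22: x=[2.4634] v=[-1.2894]
Step 23: x=[2.3976] v=[-1.3160]
Step 24: x=[2.3307] v=[-1.3389]
Step 25: x=[2.2628] v=[-1.3579]
Step 26: x=[2.1942] v=[-1.3730]
Step 27: x=[2.1250] v=[-1.3842]
Step 28: x=[2.0554] v=[-1.3914]
Step 29: x=[1.9857] v=[-1.3946]
Step 30: x=[1.9160] v=[-1.3938]
Step 31: x=[1.8466] v=[-1.3890]
Step 32: x=[1.7776] v=[-1.3802]
Step 33: x=[1.7092] v=[-1.3674]
Step 34: x=[1.6417] v=[-1.3507]
Step 35: x=[1.5752] v=[-1.3301]
Step 36: x=[1.5099] v=[-1.3057]
Step 37: x=[1.4460] v=[-1.2775]
Step 38: x=[1.3837] v=[-1.2456]
Step 39: x=[1.3232] v=[-1.2102]
Step 40: x=[1.2646] v=[-1.1713]
Step 41: x=[1.2082] v=[-1.1290]
Step 42: x=[1.1540] v=[-1.0835]
Step 43: x=[1.1023] v=[-1.0349]
Step 44: x=[1.0531] v=[-0.9833]
Step 45: x=[1.0067] v=[-0.9289]
Step 46: x=[0.9631] v=[-0.8718]
Step 47: x=[0.9225] v=[-0.8122]
Step 48: x=[0.8850] v=[-0.7502]
Step 49: x=[0.8507] v=[-0.6861]
Step 50: x=[0.8197] v=[-0.6200]
Step 51: x=[0.7921] v=[-0.5521]
Step 52: x=[0.7680] v=[-0.4826]
Step 53: x=[0.7474] v=[-0.4118]
Step 54: x=[0.7304] v=[-0.3398]
Step 55: x=[0.7171] v=[-0.2668]
Step 56: x=[0.7075] v=[-0.1930]
Step 57: x=[0.7016] v=[-0.1187]
Step 58: x=[0.6994] v=[-0.0440]
v[0] did not become non-negative within 58 steps; using fallback time=2.9000

Answer: 2.9000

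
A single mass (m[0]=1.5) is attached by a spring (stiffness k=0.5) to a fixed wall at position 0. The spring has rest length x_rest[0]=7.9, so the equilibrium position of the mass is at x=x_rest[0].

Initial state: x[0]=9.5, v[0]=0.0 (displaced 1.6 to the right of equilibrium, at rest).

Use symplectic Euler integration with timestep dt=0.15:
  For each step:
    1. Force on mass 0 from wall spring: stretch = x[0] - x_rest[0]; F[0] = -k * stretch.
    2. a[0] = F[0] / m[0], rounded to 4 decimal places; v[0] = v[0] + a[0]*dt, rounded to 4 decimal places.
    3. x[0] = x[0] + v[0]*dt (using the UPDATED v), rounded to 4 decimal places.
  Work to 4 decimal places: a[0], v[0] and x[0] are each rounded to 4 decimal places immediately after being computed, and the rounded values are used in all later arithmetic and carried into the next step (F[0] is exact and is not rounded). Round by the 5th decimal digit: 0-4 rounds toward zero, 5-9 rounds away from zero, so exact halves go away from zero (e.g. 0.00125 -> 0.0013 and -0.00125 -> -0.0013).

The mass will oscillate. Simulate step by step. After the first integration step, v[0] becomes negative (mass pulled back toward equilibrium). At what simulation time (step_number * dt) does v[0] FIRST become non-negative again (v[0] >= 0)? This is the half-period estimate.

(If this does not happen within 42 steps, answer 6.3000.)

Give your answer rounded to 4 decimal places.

Answer: 5.5500

Derivation:
Step 0: x=[9.5000] v=[0.0000]
Step 1: x=[9.4880] v=[-0.0800]
Step 2: x=[9.4641] v=[-0.1594]
Step 3: x=[9.4285] v=[-0.2376]
Step 4: x=[9.3814] v=[-0.3140]
Step 5: x=[9.3232] v=[-0.3881]
Step 6: x=[9.2543] v=[-0.4593]
Step 7: x=[9.1753] v=[-0.5270]
Step 8: x=[9.0867] v=[-0.5908]
Step 9: x=[8.9892] v=[-0.6501]
Step 10: x=[8.8835] v=[-0.7046]
Step 11: x=[8.7704] v=[-0.7538]
Step 12: x=[8.6508] v=[-0.7973]
Step 13: x=[8.5256] v=[-0.8348]
Step 14: x=[8.3957] v=[-0.8661]
Step 15: x=[8.2621] v=[-0.8909]
Step 16: x=[8.1258] v=[-0.9090]
Step 17: x=[7.9878] v=[-0.9203]
Step 18: x=[7.8491] v=[-0.9247]
Step 19: x=[7.7108] v=[-0.9222]
Step 20: x=[7.5739] v=[-0.9127]
Step 21: x=[7.4394] v=[-0.8964]
Step 22: x=[7.3084] v=[-0.8734]
Step 23: x=[7.1818] v=[-0.8438]
Step 24: x=[7.0606] v=[-0.8079]
Step 25: x=[6.9457] v=[-0.7659]
Step 26: x=[6.8380] v=[-0.7182]
Step 27: x=[6.7382] v=[-0.6651]
Step 28: x=[6.6472] v=[-0.6070]
Step 29: x=[6.5655] v=[-0.5444]
Step 30: x=[6.4938] v=[-0.4777]
Step 31: x=[6.4327] v=[-0.4074]
Step 32: x=[6.3826] v=[-0.3340]
Step 33: x=[6.3439] v=[-0.2581]
Step 34: x=[6.3169] v=[-0.1803]
Step 35: x=[6.3017] v=[-0.1011]
Step 36: x=[6.2985] v=[-0.0212]
Step 37: x=[6.3073] v=[0.0589]
First v>=0 after going negative at step 37, time=5.5500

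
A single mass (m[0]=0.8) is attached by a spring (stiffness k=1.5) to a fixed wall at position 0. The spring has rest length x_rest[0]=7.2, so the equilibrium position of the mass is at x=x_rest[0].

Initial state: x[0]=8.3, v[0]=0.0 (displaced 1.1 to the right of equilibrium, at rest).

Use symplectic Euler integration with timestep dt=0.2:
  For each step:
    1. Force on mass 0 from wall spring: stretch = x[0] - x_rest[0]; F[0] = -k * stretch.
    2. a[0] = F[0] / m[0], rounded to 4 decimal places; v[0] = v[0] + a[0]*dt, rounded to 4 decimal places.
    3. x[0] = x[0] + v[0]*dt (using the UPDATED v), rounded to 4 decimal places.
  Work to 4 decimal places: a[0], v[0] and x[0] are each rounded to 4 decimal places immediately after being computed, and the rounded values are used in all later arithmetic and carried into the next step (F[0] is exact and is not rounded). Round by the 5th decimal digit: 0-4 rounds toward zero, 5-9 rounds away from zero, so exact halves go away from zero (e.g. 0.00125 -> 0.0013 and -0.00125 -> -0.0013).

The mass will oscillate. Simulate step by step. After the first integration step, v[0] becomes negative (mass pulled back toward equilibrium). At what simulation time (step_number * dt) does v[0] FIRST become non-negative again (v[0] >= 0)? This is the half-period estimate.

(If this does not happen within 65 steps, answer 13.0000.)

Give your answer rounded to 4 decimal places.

Step 0: x=[8.3000] v=[0.0000]
Step 1: x=[8.2175] v=[-0.4125]
Step 2: x=[8.0587] v=[-0.7941]
Step 3: x=[7.8355] v=[-1.1161]
Step 4: x=[7.5646] v=[-1.3544]
Step 5: x=[7.2664] v=[-1.4911]
Step 6: x=[6.9632] v=[-1.5160]
Step 7: x=[6.6778] v=[-1.4272]
Step 8: x=[6.4315] v=[-1.2314]
Step 9: x=[6.2429] v=[-0.9432]
Step 10: x=[6.1260] v=[-0.5843]
Step 11: x=[6.0897] v=[-0.1815]
Step 12: x=[6.1367] v=[0.2349]
First v>=0 after going negative at step 12, time=2.4000

Answer: 2.4000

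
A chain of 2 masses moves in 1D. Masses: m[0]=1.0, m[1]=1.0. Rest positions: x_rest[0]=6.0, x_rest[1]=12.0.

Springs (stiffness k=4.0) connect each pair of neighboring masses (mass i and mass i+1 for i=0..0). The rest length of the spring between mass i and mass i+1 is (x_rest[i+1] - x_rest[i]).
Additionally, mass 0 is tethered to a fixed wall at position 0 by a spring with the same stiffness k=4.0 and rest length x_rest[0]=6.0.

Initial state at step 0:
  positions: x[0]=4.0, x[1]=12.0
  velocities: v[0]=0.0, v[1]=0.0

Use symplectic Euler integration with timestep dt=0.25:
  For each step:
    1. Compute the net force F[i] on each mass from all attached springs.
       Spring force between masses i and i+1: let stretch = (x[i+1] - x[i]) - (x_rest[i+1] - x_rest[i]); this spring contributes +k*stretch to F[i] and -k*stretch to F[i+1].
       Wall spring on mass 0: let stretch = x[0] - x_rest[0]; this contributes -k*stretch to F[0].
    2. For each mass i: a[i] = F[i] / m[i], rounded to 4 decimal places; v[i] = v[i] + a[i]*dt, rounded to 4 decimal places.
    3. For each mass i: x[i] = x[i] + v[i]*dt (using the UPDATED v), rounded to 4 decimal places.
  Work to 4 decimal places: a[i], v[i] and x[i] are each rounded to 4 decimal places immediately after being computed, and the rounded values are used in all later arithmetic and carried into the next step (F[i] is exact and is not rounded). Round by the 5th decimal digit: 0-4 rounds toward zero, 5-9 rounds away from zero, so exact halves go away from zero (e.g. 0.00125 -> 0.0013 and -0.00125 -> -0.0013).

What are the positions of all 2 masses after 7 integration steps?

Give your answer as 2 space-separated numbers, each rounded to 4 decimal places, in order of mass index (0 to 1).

Answer: 4.8025 13.5986

Derivation:
Step 0: x=[4.0000 12.0000] v=[0.0000 0.0000]
Step 1: x=[5.0000 11.5000] v=[4.0000 -2.0000]
Step 2: x=[6.3750 10.8750] v=[5.5000 -2.5000]
Step 3: x=[7.2813 10.6250] v=[3.6250 -1.0000]
Step 4: x=[7.2032 11.0391] v=[-0.3126 1.6563]
Step 5: x=[6.2832 11.9942] v=[-3.6799 3.8204]
Step 6: x=[5.2202 13.0216] v=[-4.2521 4.1094]
Step 7: x=[4.8025 13.5986] v=[-1.6709 2.3080]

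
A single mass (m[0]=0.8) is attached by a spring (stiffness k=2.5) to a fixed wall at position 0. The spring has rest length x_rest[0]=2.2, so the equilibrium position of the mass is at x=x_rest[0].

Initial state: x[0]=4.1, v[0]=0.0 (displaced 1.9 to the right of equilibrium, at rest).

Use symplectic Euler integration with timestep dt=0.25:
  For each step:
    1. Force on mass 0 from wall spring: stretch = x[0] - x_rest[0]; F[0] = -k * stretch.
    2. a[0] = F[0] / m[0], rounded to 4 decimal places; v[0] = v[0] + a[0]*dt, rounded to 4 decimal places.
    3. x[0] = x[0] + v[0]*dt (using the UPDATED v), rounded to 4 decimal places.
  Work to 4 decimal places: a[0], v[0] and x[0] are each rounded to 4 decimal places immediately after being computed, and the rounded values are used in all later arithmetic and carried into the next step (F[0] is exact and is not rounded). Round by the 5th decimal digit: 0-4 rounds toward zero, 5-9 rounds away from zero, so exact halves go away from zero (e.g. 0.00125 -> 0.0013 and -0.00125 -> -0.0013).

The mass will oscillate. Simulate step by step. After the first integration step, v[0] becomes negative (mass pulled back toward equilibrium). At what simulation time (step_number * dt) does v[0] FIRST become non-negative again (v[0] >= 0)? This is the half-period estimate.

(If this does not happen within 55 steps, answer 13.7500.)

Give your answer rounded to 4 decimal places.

Answer: 2.0000

Derivation:
Step 0: x=[4.1000] v=[0.0000]
Step 1: x=[3.7289] v=[-1.4844]
Step 2: x=[3.0592] v=[-2.6789]
Step 3: x=[2.2217] v=[-3.3502]
Step 4: x=[1.3799] v=[-3.3672]
Step 5: x=[0.6983] v=[-2.7265]
Step 6: x=[0.3100] v=[-1.5533]
Step 7: x=[0.2908] v=[-0.0767]
Step 8: x=[0.6445] v=[1.4149]
First v>=0 after going negative at step 8, time=2.0000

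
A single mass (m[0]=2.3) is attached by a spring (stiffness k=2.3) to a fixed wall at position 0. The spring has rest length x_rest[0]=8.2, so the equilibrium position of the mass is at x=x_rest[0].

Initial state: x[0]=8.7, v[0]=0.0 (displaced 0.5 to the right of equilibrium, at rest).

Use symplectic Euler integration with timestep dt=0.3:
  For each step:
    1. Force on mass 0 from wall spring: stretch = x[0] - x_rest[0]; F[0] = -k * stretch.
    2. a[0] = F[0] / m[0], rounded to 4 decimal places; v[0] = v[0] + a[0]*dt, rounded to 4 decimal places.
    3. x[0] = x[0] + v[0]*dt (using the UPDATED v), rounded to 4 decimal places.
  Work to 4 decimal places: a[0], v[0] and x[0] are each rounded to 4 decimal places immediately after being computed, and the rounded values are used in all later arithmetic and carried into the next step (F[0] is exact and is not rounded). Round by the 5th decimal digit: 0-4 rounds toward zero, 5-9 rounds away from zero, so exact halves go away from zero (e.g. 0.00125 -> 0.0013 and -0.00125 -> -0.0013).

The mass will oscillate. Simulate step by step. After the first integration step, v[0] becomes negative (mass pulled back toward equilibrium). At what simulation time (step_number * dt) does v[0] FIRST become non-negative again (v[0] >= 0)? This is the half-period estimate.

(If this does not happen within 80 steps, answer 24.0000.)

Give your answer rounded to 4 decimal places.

Step 0: x=[8.7000] v=[0.0000]
Step 1: x=[8.6550] v=[-0.1500]
Step 2: x=[8.5691] v=[-0.2865]
Step 3: x=[8.4499] v=[-0.3972]
Step 4: x=[8.3082] v=[-0.4722]
Step 5: x=[8.1568] v=[-0.5047]
Step 6: x=[8.0093] v=[-0.4917]
Step 7: x=[7.8790] v=[-0.4345]
Step 8: x=[7.7775] v=[-0.3382]
Step 9: x=[7.7141] v=[-0.2115]
Step 10: x=[7.6944] v=[-0.0657]
Step 11: x=[7.7202] v=[0.0860]
First v>=0 after going negative at step 11, time=3.3000

Answer: 3.3000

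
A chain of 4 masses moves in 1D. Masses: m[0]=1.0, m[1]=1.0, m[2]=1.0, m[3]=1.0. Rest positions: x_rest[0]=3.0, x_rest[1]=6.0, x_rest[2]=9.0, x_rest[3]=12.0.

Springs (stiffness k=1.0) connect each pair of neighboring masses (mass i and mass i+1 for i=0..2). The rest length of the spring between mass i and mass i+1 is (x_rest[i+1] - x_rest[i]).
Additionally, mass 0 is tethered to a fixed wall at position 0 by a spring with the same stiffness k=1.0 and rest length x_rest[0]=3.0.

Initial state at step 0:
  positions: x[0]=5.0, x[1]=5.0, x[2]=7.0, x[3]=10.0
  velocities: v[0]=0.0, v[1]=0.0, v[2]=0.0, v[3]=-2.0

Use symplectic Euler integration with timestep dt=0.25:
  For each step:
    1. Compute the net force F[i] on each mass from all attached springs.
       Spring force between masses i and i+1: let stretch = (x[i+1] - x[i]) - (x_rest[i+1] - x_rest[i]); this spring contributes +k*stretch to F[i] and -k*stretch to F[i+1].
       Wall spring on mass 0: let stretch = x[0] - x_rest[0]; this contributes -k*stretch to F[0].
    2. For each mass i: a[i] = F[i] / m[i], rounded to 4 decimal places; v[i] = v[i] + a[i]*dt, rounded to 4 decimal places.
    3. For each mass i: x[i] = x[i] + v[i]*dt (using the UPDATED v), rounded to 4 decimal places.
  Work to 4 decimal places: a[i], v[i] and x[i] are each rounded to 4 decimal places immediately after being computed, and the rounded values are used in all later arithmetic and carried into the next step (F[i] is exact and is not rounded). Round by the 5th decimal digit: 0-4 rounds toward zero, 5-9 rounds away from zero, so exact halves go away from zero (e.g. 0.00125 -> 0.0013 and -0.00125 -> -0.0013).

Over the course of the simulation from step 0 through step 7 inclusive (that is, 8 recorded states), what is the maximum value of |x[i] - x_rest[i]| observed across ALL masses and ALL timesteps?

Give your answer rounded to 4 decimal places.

Answer: 3.8547

Derivation:
Step 0: x=[5.0000 5.0000 7.0000 10.0000] v=[0.0000 0.0000 0.0000 -2.0000]
Step 1: x=[4.6875 5.1250 7.0625 9.5000] v=[-1.2500 0.5000 0.2500 -2.0000]
Step 2: x=[4.1094 5.3438 7.1563 9.0352] v=[-2.3125 0.8750 0.3750 -1.8594]
Step 3: x=[3.3516 5.5987 7.2542 8.6404] v=[-3.0313 1.0195 0.3916 -1.5791]
Step 4: x=[2.5248 5.8166 7.3353 8.3465] v=[-3.3074 0.8716 0.3243 -1.1757]
Step 5: x=[1.7459 5.9237 7.3847 8.1769] v=[-3.1157 0.4283 0.1974 -0.6785]
Step 6: x=[1.1190 5.8610 7.3923 8.1453] v=[-2.5077 -0.2509 0.0302 -0.1266]
Step 7: x=[0.7185 5.5976 7.3512 8.2541] v=[-1.6020 -1.0536 -0.1644 0.4352]
Max displacement = 3.8547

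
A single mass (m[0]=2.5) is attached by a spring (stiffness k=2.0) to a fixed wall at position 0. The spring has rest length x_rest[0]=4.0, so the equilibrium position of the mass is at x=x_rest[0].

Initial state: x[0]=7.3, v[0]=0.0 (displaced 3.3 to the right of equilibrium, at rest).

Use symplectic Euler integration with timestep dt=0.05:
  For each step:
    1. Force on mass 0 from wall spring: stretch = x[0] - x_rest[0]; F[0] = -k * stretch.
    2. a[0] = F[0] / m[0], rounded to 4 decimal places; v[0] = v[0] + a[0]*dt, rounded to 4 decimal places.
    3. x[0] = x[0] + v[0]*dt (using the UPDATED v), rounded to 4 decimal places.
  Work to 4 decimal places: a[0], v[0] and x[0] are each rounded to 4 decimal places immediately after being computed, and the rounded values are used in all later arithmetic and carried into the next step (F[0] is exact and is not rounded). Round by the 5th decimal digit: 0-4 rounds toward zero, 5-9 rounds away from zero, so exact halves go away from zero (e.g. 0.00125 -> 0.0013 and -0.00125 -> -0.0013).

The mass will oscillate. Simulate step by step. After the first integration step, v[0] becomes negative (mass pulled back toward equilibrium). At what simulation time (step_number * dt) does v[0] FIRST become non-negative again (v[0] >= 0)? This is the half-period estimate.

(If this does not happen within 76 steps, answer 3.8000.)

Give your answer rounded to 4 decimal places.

Step 0: x=[7.3000] v=[0.0000]
Step 1: x=[7.2934] v=[-0.1320]
Step 2: x=[7.2802] v=[-0.2637]
Step 3: x=[7.2605] v=[-0.3949]
Step 4: x=[7.2342] v=[-0.5253]
Step 5: x=[7.2015] v=[-0.6547]
Step 6: x=[7.1624] v=[-0.7828]
Step 7: x=[7.1169] v=[-0.9093]
Step 8: x=[7.0652] v=[-1.0340]
Step 9: x=[7.0074] v=[-1.1566]
Step 10: x=[6.9436] v=[-1.2769]
Step 11: x=[6.8739] v=[-1.3946]
Step 12: x=[6.7984] v=[-1.5096]
Step 13: x=[6.7173] v=[-1.6215]
Step 14: x=[6.6308] v=[-1.7302]
Step 15: x=[6.5390] v=[-1.8354]
Step 16: x=[6.4422] v=[-1.9370]
Step 17: x=[6.3405] v=[-2.0347]
Step 18: x=[6.2341] v=[-2.1283]
Step 19: x=[6.1232] v=[-2.2177]
Step 20: x=[6.0081] v=[-2.3026]
Step 21: x=[5.8890] v=[-2.3829]
Step 22: x=[5.7661] v=[-2.4585]
Step 23: x=[5.6396] v=[-2.5291]
Step 24: x=[5.5099] v=[-2.5947]
Step 25: x=[5.3771] v=[-2.6551]
Step 26: x=[5.2416] v=[-2.7102]
Step 27: x=[5.1036] v=[-2.7599]
Step 28: x=[4.9634] v=[-2.8040]
Step 29: x=[4.8213] v=[-2.8425]
Step 30: x=[4.6775] v=[-2.8754]
Step 31: x=[4.5324] v=[-2.9025]
Step 32: x=[4.3862] v=[-2.9238]
Step 33: x=[4.2392] v=[-2.9393]
Step 34: x=[4.0918] v=[-2.9489]
Step 35: x=[3.9442] v=[-2.9526]
Step 36: x=[3.7967] v=[-2.9504]
Step 37: x=[3.6496] v=[-2.9423]
Step 38: x=[3.5032] v=[-2.9283]
Step 39: x=[3.3578] v=[-2.9084]
Step 40: x=[3.2137] v=[-2.8827]
Step 41: x=[3.0711] v=[-2.8513]
Step 42: x=[2.9304] v=[-2.8141]
Step 43: x=[2.7918] v=[-2.7713]
Step 44: x=[2.6557] v=[-2.7230]
Step 45: x=[2.5222] v=[-2.6692]
Step 46: x=[2.3917] v=[-2.6101]
Step 47: x=[2.2644] v=[-2.5458]
Step 48: x=[2.1406] v=[-2.4764]
Step 49: x=[2.0205] v=[-2.4020]
Step 50: x=[1.9044] v=[-2.3228]
Step 51: x=[1.7925] v=[-2.2390]
Step 52: x=[1.6850] v=[-2.1507]
Step 53: x=[1.5821] v=[-2.0581]
Step 54: x=[1.4840] v=[-1.9614]
Step 55: x=[1.3910] v=[-1.8608]
Step 56: x=[1.3032] v=[-1.7564]
Step 57: x=[1.2208] v=[-1.6485]
Step 58: x=[1.1439] v=[-1.5373]
Step 59: x=[1.0727] v=[-1.4231]
Step 60: x=[1.0074] v=[-1.3060]
Step 61: x=[0.9481] v=[-1.1863]
Step 62: x=[0.8949] v=[-1.0642]
Step 63: x=[0.8479] v=[-0.9400]
Step 64: x=[0.8072] v=[-0.8139]
Step 65: x=[0.7729] v=[-0.6862]
Step 66: x=[0.7450] v=[-0.5571]
Step 67: x=[0.7237] v=[-0.4269]
Step 68: x=[0.7089] v=[-0.2959]
Step 69: x=[0.7007] v=[-0.1643]
Step 70: x=[0.6991] v=[-0.0323]
Step 71: x=[0.7041] v=[0.0997]
First v>=0 after going negative at step 71, time=3.5500

Answer: 3.5500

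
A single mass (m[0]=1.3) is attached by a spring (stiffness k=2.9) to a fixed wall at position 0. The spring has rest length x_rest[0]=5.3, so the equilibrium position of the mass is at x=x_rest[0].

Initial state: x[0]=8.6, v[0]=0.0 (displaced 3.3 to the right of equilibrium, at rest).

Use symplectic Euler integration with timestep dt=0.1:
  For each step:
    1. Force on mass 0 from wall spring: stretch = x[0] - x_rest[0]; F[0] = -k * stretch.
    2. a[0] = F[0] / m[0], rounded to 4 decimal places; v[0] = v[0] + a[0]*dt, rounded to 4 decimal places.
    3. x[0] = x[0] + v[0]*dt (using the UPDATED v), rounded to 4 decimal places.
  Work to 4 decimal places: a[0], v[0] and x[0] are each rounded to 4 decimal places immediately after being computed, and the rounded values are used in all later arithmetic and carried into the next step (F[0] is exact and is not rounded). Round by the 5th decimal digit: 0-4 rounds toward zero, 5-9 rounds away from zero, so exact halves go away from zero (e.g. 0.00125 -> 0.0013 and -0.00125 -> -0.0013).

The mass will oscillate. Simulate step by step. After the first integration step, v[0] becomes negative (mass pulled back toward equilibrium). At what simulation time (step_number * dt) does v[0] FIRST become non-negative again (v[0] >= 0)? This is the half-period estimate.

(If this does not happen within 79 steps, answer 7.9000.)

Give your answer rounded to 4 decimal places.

Step 0: x=[8.6000] v=[0.0000]
Step 1: x=[8.5264] v=[-0.7362]
Step 2: x=[8.3808] v=[-1.4559]
Step 3: x=[8.1665] v=[-2.1432]
Step 4: x=[7.8882] v=[-2.7827]
Step 5: x=[7.5522] v=[-3.3601]
Step 6: x=[7.1660] v=[-3.8625]
Step 7: x=[6.7381] v=[-4.2788]
Step 8: x=[6.2781] v=[-4.5996]
Step 9: x=[5.7963] v=[-4.8178]
Step 10: x=[5.3035] v=[-4.9285]
Step 11: x=[4.8106] v=[-4.9293]
Step 12: x=[4.3286] v=[-4.8201]
Step 13: x=[3.8683] v=[-4.6034]
Step 14: x=[3.4399] v=[-4.2840]
Step 15: x=[3.0530] v=[-3.8691]
Step 16: x=[2.7162] v=[-3.3679]
Step 17: x=[2.4371] v=[-2.7915]
Step 18: x=[2.2218] v=[-2.1529]
Step 19: x=[2.0752] v=[-1.4662]
Step 20: x=[2.0005] v=[-0.7468]
Step 21: x=[1.9994] v=[-0.0108]
Step 22: x=[2.0720] v=[0.7255]
First v>=0 after going negative at step 22, time=2.2000

Answer: 2.2000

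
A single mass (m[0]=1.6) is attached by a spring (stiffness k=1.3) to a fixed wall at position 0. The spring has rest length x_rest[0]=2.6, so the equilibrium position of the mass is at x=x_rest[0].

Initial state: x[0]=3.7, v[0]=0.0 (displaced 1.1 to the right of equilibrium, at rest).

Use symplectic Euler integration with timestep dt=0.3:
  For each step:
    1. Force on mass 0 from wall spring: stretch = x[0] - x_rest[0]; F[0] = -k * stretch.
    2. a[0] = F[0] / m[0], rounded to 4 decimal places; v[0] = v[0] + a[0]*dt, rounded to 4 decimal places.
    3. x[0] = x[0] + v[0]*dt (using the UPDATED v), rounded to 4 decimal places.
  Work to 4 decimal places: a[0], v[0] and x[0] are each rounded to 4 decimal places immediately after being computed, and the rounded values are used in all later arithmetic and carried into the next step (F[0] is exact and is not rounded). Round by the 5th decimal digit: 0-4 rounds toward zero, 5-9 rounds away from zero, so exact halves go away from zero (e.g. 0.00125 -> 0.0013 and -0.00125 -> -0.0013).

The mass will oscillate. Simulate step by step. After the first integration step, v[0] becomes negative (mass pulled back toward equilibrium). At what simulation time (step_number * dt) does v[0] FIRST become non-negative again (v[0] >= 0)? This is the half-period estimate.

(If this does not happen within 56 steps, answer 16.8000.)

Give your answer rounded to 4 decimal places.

Step 0: x=[3.7000] v=[0.0000]
Step 1: x=[3.6196] v=[-0.2681]
Step 2: x=[3.4646] v=[-0.5166]
Step 3: x=[3.2464] v=[-0.7274]
Step 4: x=[2.9809] v=[-0.8850]
Step 5: x=[2.6875] v=[-0.9779]
Step 6: x=[2.3877] v=[-0.9992]
Step 7: x=[2.1035] v=[-0.9475]
Step 8: x=[1.8556] v=[-0.8265]
Step 9: x=[1.6621] v=[-0.6451]
Step 10: x=[1.5372] v=[-0.4165]
Step 11: x=[1.4900] v=[-0.1575]
Step 12: x=[1.5239] v=[0.1131]
First v>=0 after going negative at step 12, time=3.6000

Answer: 3.6000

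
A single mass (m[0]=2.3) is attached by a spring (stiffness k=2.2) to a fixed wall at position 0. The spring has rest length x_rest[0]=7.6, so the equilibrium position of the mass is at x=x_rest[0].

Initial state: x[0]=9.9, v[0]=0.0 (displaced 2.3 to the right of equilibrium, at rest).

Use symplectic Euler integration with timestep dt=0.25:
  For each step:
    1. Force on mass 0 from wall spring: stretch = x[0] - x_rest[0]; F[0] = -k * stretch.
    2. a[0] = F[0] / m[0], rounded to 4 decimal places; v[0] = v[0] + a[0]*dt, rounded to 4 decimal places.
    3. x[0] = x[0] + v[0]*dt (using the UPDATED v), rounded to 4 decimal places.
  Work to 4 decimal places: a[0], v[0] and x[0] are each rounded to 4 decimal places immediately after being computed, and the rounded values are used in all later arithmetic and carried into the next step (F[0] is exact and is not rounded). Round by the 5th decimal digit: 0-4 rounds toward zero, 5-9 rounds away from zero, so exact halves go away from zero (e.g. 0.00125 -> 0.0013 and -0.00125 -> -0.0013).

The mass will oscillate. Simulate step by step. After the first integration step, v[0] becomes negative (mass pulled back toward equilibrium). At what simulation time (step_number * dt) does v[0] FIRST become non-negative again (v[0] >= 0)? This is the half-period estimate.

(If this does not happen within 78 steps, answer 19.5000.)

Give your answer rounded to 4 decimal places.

Step 0: x=[9.9000] v=[0.0000]
Step 1: x=[9.7625] v=[-0.5500]
Step 2: x=[9.4957] v=[-1.0671]
Step 3: x=[9.1156] v=[-1.5204]
Step 4: x=[8.6449] v=[-1.8828]
Step 5: x=[8.1117] v=[-2.1327]
Step 6: x=[7.5479] v=[-2.2551]
Step 7: x=[6.9872] v=[-2.2427]
Step 8: x=[6.4632] v=[-2.0962]
Step 9: x=[6.0071] v=[-1.8244]
Step 10: x=[5.6462] v=[-1.4435]
Step 11: x=[5.4021] v=[-0.9763]
Step 12: x=[5.2894] v=[-0.4507]
Step 13: x=[5.3149] v=[0.1018]
First v>=0 after going negative at step 13, time=3.2500

Answer: 3.2500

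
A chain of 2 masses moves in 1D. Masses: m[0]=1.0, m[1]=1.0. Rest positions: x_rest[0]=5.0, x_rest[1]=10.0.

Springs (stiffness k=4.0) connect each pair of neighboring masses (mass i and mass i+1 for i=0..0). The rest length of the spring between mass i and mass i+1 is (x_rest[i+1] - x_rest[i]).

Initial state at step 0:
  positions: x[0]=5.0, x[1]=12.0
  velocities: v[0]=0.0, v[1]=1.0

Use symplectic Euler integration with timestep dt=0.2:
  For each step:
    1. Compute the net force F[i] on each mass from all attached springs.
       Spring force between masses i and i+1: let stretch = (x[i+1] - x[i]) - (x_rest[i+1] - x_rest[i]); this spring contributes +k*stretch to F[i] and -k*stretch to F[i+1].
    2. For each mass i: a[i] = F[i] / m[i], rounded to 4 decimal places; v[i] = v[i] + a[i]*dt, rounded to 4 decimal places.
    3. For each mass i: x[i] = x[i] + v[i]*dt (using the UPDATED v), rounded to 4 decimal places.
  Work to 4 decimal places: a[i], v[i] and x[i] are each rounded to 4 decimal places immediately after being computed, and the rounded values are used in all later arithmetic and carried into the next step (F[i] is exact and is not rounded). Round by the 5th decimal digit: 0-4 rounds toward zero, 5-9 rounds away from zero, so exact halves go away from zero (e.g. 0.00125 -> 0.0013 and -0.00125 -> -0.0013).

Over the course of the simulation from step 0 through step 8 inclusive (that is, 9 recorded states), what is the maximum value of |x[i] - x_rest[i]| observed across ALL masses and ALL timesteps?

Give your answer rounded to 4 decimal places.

Answer: 2.5229

Derivation:
Step 0: x=[5.0000 12.0000] v=[0.0000 1.0000]
Step 1: x=[5.3200 11.8800] v=[1.6000 -0.6000]
Step 2: x=[5.8896 11.5104] v=[2.8480 -1.8480]
Step 3: x=[6.5585 11.0415] v=[3.3446 -2.3446]
Step 4: x=[7.1447 10.6553] v=[2.9310 -1.9310]
Step 5: x=[7.4926 10.5074] v=[1.7395 -0.7395]
Step 6: x=[7.5229 10.6771] v=[0.1513 0.8487]
Step 7: x=[7.2578 11.1422] v=[-1.3253 2.3253]
Step 8: x=[6.8142 11.7858] v=[-2.2178 3.2178]
Max displacement = 2.5229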